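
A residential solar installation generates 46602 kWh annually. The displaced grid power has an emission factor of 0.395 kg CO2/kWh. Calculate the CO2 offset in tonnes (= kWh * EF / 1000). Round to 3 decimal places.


CO2 offset in kg = generation * emission_factor
CO2 offset = 46602 * 0.395 = 18407.79 kg
Convert to tonnes:
  CO2 offset = 18407.79 / 1000 = 18.408 tonnes

18.408


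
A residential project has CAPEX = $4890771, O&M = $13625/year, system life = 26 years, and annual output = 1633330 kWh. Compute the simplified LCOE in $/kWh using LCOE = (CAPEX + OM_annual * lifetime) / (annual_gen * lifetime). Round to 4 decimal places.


Total cost = CAPEX + OM * lifetime = 4890771 + 13625 * 26 = 4890771 + 354250 = 5245021
Total generation = annual * lifetime = 1633330 * 26 = 42466580 kWh
LCOE = 5245021 / 42466580
LCOE = 0.1235 $/kWh

0.1235


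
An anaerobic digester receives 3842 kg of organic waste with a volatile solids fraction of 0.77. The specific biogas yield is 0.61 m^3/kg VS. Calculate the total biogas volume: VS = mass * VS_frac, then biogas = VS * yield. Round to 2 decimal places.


Compute volatile solids:
  VS = mass * VS_fraction = 3842 * 0.77 = 2958.34 kg
Calculate biogas volume:
  Biogas = VS * specific_yield = 2958.34 * 0.61
  Biogas = 1804.59 m^3

1804.59


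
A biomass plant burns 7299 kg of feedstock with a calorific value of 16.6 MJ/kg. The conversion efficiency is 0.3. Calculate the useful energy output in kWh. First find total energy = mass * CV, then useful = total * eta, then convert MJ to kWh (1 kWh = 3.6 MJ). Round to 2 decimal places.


Total energy = mass * CV = 7299 * 16.6 = 121163.4 MJ
Useful energy = total * eta = 121163.4 * 0.3 = 36349.02 MJ
Convert to kWh: 36349.02 / 3.6
Useful energy = 10096.95 kWh

10096.95


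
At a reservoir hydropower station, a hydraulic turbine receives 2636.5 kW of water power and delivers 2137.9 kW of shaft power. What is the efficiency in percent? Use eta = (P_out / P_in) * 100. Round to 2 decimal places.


Turbine efficiency = (output power / input power) * 100
eta = (2137.9 / 2636.5) * 100
eta = 81.09%

81.09


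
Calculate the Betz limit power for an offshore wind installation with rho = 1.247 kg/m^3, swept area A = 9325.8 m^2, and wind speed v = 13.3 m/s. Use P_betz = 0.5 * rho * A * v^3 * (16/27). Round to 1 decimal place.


The Betz coefficient Cp_max = 16/27 = 0.5926
v^3 = 13.3^3 = 2352.637
P_betz = 0.5 * rho * A * v^3 * Cp_max
P_betz = 0.5 * 1.247 * 9325.8 * 2352.637 * 0.5926
P_betz = 8106505.8 W

8106505.8


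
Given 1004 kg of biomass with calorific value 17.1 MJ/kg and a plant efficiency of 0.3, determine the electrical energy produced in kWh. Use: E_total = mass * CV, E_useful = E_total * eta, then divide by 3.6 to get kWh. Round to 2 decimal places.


Total energy = mass * CV = 1004 * 17.1 = 17168.4 MJ
Useful energy = total * eta = 17168.4 * 0.3 = 5150.52 MJ
Convert to kWh: 5150.52 / 3.6
Useful energy = 1430.70 kWh

1430.70


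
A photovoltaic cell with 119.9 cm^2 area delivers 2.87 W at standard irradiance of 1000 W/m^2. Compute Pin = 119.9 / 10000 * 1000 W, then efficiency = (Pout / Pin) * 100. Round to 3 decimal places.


First compute the input power:
  Pin = area_cm2 / 10000 * G = 119.9 / 10000 * 1000 = 11.99 W
Then compute efficiency:
  Efficiency = (Pout / Pin) * 100 = (2.87 / 11.99) * 100
  Efficiency = 23.937%

23.937


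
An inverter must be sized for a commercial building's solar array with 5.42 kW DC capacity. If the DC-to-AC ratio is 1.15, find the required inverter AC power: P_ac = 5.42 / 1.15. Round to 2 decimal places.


The inverter AC capacity is determined by the DC/AC ratio.
Given: P_dc = 5.42 kW, DC/AC ratio = 1.15
P_ac = P_dc / ratio = 5.42 / 1.15
P_ac = 4.71 kW

4.71


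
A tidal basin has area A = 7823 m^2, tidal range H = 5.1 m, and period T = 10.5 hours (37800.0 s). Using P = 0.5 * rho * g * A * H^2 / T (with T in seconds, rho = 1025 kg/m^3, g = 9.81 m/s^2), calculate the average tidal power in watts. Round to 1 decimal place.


Convert period to seconds: T = 10.5 * 3600 = 37800.0 s
H^2 = 5.1^2 = 26.01
P = 0.5 * rho * g * A * H^2 / T
P = 0.5 * 1025 * 9.81 * 7823 * 26.01 / 37800.0
P = 27063.5 W

27063.5


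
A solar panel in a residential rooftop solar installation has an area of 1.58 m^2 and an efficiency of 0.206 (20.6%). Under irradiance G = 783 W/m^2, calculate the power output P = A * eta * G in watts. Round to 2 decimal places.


Use the solar power formula P = A * eta * G.
Given: A = 1.58 m^2, eta = 0.206, G = 783 W/m^2
P = 1.58 * 0.206 * 783
P = 254.85 W

254.85


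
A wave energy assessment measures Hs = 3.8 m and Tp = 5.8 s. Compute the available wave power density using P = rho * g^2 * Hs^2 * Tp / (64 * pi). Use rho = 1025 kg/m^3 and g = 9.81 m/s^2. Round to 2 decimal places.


Apply wave power formula:
  g^2 = 9.81^2 = 96.2361
  Hs^2 = 3.8^2 = 14.44
  Numerator = rho * g^2 * Hs^2 * Tp = 1025 * 96.2361 * 14.44 * 5.8 = 8261464.99
  Denominator = 64 * pi = 201.0619
  P = 8261464.99 / 201.0619 = 41089.16 W/m

41089.16


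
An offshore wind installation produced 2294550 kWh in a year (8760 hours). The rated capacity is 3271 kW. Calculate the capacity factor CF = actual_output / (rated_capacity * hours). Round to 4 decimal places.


Capacity factor = actual output / maximum possible output
Maximum possible = rated * hours = 3271 * 8760 = 28653960 kWh
CF = 2294550 / 28653960
CF = 0.0801

0.0801


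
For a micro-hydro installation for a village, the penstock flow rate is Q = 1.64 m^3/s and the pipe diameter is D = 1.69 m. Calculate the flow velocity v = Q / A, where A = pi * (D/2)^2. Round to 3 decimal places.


Compute pipe cross-sectional area:
  A = pi * (D/2)^2 = pi * (1.69/2)^2 = 2.2432 m^2
Calculate velocity:
  v = Q / A = 1.64 / 2.2432
  v = 0.731 m/s

0.731


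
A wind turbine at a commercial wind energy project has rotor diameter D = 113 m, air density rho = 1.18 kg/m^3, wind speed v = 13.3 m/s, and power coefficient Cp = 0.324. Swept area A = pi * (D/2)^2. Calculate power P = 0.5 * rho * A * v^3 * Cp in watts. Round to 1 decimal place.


Step 1 -- Compute swept area:
  A = pi * (D/2)^2 = pi * (113/2)^2 = 10028.75 m^2
Step 2 -- Apply wind power equation:
  P = 0.5 * rho * A * v^3 * Cp
  v^3 = 13.3^3 = 2352.637
  P = 0.5 * 1.18 * 10028.75 * 2352.637 * 0.324
  P = 4510230.2 W

4510230.2


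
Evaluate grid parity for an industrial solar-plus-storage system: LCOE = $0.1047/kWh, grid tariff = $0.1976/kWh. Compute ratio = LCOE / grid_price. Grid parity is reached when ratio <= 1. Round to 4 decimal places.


Compare LCOE to grid price:
  LCOE = $0.1047/kWh, Grid price = $0.1976/kWh
  Ratio = LCOE / grid_price = 0.1047 / 0.1976 = 0.5299
  Grid parity achieved (ratio <= 1)? yes

0.5299


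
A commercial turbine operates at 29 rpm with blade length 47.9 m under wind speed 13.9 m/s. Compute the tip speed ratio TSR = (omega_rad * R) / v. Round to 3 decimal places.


Convert rotational speed to rad/s:
  omega = 29 * 2 * pi / 60 = 3.0369 rad/s
Compute tip speed:
  v_tip = omega * R = 3.0369 * 47.9 = 145.466 m/s
Tip speed ratio:
  TSR = v_tip / v_wind = 145.466 / 13.9 = 10.465

10.465


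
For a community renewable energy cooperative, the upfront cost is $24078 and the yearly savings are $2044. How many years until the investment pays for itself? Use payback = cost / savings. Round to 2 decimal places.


Simple payback period = initial cost / annual savings
Payback = 24078 / 2044
Payback = 11.78 years

11.78


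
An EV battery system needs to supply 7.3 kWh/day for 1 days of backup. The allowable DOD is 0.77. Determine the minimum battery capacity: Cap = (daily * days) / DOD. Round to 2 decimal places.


Total energy needed = daily * days = 7.3 * 1 = 7.3 kWh
Account for depth of discharge:
  Cap = total_energy / DOD = 7.3 / 0.77
  Cap = 9.48 kWh

9.48


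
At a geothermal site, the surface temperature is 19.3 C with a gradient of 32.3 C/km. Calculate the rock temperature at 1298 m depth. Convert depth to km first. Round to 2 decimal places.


Convert depth to km: 1298 / 1000 = 1.298 km
Temperature increase = gradient * depth_km = 32.3 * 1.298 = 41.93 C
Temperature at depth = T_surface + delta_T = 19.3 + 41.93
T = 61.23 C

61.23


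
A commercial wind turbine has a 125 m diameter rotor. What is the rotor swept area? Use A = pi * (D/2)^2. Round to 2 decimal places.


Compute the rotor radius:
  r = D / 2 = 125 / 2 = 62.5 m
Calculate swept area:
  A = pi * r^2 = pi * 62.5^2
  A = 12271.85 m^2

12271.85


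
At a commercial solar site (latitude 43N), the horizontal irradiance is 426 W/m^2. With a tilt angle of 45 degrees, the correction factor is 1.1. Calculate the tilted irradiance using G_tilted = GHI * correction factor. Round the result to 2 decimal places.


Identify the given values:
  GHI = 426 W/m^2, tilt correction factor = 1.1
Apply the formula G_tilted = GHI * factor:
  G_tilted = 426 * 1.1
  G_tilted = 468.60 W/m^2

468.60


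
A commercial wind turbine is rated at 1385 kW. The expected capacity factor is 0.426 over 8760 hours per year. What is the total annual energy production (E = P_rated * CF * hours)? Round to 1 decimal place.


Annual energy = rated_kW * capacity_factor * hours_per_year
Given: P_rated = 1385 kW, CF = 0.426, hours = 8760
E = 1385 * 0.426 * 8760
E = 5168487.6 kWh

5168487.6


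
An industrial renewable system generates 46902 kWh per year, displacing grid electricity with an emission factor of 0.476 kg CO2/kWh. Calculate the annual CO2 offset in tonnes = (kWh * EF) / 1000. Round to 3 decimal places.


CO2 offset in kg = generation * emission_factor
CO2 offset = 46902 * 0.476 = 22325.35 kg
Convert to tonnes:
  CO2 offset = 22325.35 / 1000 = 22.325 tonnes

22.325


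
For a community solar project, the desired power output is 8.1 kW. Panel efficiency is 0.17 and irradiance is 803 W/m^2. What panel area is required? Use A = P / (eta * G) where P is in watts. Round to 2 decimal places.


Convert target power to watts: P = 8.1 * 1000 = 8100.0 W
Compute denominator: eta * G = 0.17 * 803 = 136.51
Required area A = P / (eta * G) = 8100.0 / 136.51
A = 59.34 m^2

59.34


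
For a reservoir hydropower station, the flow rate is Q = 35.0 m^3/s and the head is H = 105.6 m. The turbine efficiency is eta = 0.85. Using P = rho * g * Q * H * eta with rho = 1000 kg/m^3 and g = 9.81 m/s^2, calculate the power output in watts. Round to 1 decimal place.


Apply the hydropower formula P = rho * g * Q * H * eta
rho * g = 1000 * 9.81 = 9810.0
P = 9810.0 * 35.0 * 105.6 * 0.85
P = 30819096.0 W

30819096.0


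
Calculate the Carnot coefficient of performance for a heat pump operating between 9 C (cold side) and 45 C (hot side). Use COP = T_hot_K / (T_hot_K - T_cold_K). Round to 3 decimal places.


Convert to Kelvin:
  T_hot = 45 + 273.15 = 318.15 K
  T_cold = 9 + 273.15 = 282.15 K
Apply Carnot COP formula:
  COP = T_hot_K / (T_hot_K - T_cold_K) = 318.15 / 36.0
  COP = 8.838

8.838


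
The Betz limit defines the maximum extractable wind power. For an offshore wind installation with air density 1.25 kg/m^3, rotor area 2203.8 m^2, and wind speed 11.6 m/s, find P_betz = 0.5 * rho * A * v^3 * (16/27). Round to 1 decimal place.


The Betz coefficient Cp_max = 16/27 = 0.5926
v^3 = 11.6^3 = 1560.896
P_betz = 0.5 * rho * A * v^3 * Cp_max
P_betz = 0.5 * 1.25 * 2203.8 * 1560.896 * 0.5926
P_betz = 1274038.0 W

1274038.0


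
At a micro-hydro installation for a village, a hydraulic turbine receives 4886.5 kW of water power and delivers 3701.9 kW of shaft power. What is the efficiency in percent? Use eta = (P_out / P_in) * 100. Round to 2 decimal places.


Turbine efficiency = (output power / input power) * 100
eta = (3701.9 / 4886.5) * 100
eta = 75.76%

75.76


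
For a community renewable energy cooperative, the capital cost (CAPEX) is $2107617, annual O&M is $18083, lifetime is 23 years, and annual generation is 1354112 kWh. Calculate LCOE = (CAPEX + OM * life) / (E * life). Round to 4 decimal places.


Total cost = CAPEX + OM * lifetime = 2107617 + 18083 * 23 = 2107617 + 415909 = 2523526
Total generation = annual * lifetime = 1354112 * 23 = 31144576 kWh
LCOE = 2523526 / 31144576
LCOE = 0.0810 $/kWh

0.0810


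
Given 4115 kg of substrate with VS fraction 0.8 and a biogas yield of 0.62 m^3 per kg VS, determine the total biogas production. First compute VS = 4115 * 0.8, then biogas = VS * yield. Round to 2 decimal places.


Compute volatile solids:
  VS = mass * VS_fraction = 4115 * 0.8 = 3292.0 kg
Calculate biogas volume:
  Biogas = VS * specific_yield = 3292.0 * 0.62
  Biogas = 2041.04 m^3

2041.04


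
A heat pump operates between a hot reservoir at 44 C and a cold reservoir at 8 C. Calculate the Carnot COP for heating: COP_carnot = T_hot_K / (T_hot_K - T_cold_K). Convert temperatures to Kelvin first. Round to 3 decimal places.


Convert to Kelvin:
  T_hot = 44 + 273.15 = 317.15 K
  T_cold = 8 + 273.15 = 281.15 K
Apply Carnot COP formula:
  COP = T_hot_K / (T_hot_K - T_cold_K) = 317.15 / 36.0
  COP = 8.810

8.810


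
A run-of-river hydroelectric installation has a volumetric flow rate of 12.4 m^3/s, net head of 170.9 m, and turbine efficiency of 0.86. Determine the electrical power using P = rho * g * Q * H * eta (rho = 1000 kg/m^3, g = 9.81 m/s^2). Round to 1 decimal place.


Apply the hydropower formula P = rho * g * Q * H * eta
rho * g = 1000 * 9.81 = 9810.0
P = 9810.0 * 12.4 * 170.9 * 0.86
P = 17878505.3 W

17878505.3


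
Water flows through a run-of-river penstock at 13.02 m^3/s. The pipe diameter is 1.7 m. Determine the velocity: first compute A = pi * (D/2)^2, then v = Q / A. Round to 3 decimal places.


Compute pipe cross-sectional area:
  A = pi * (D/2)^2 = pi * (1.7/2)^2 = 2.2698 m^2
Calculate velocity:
  v = Q / A = 13.02 / 2.2698
  v = 5.736 m/s

5.736


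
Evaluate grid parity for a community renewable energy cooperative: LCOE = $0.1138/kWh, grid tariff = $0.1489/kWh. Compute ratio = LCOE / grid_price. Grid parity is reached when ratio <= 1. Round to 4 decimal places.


Compare LCOE to grid price:
  LCOE = $0.1138/kWh, Grid price = $0.1489/kWh
  Ratio = LCOE / grid_price = 0.1138 / 0.1489 = 0.7643
  Grid parity achieved (ratio <= 1)? yes

0.7643


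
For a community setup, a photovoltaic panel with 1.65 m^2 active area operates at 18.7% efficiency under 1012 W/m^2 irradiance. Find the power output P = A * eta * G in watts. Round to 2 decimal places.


Use the solar power formula P = A * eta * G.
Given: A = 1.65 m^2, eta = 0.187, G = 1012 W/m^2
P = 1.65 * 0.187 * 1012
P = 312.25 W

312.25


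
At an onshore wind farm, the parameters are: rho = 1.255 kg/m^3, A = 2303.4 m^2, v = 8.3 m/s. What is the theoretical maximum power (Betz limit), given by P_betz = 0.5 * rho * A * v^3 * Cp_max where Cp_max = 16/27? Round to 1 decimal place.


The Betz coefficient Cp_max = 16/27 = 0.5926
v^3 = 8.3^3 = 571.787
P_betz = 0.5 * rho * A * v^3 * Cp_max
P_betz = 0.5 * 1.255 * 2303.4 * 571.787 * 0.5926
P_betz = 489749.0 W

489749.0


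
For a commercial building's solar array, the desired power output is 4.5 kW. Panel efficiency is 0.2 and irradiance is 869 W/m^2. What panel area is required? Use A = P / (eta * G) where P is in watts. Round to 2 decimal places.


Convert target power to watts: P = 4.5 * 1000 = 4500.0 W
Compute denominator: eta * G = 0.2 * 869 = 173.8
Required area A = P / (eta * G) = 4500.0 / 173.8
A = 25.89 m^2

25.89


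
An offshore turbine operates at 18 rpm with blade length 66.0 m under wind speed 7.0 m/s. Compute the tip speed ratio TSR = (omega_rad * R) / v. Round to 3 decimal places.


Convert rotational speed to rad/s:
  omega = 18 * 2 * pi / 60 = 1.885 rad/s
Compute tip speed:
  v_tip = omega * R = 1.885 * 66.0 = 124.407 m/s
Tip speed ratio:
  TSR = v_tip / v_wind = 124.407 / 7.0 = 17.772

17.772


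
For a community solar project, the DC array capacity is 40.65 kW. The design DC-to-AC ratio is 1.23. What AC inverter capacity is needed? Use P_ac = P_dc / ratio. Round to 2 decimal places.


The inverter AC capacity is determined by the DC/AC ratio.
Given: P_dc = 40.65 kW, DC/AC ratio = 1.23
P_ac = P_dc / ratio = 40.65 / 1.23
P_ac = 33.05 kW

33.05


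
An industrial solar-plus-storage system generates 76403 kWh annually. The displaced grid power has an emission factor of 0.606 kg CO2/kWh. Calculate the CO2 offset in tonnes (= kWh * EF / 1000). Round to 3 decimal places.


CO2 offset in kg = generation * emission_factor
CO2 offset = 76403 * 0.606 = 46300.22 kg
Convert to tonnes:
  CO2 offset = 46300.22 / 1000 = 46.300 tonnes

46.300


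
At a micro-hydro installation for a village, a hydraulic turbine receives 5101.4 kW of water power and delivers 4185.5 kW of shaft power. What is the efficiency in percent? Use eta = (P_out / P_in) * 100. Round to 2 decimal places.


Turbine efficiency = (output power / input power) * 100
eta = (4185.5 / 5101.4) * 100
eta = 82.05%

82.05


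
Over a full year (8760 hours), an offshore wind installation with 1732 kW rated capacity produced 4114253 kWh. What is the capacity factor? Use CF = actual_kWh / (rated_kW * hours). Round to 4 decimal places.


Capacity factor = actual output / maximum possible output
Maximum possible = rated * hours = 1732 * 8760 = 15172320 kWh
CF = 4114253 / 15172320
CF = 0.2712

0.2712


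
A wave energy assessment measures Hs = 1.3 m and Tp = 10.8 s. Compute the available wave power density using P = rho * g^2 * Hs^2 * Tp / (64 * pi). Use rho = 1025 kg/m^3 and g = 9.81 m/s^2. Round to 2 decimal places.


Apply wave power formula:
  g^2 = 9.81^2 = 96.2361
  Hs^2 = 1.3^2 = 1.69
  Numerator = rho * g^2 * Hs^2 * Tp = 1025 * 96.2361 * 1.69 * 10.8 = 1800413.83
  Denominator = 64 * pi = 201.0619
  P = 1800413.83 / 201.0619 = 8954.52 W/m

8954.52


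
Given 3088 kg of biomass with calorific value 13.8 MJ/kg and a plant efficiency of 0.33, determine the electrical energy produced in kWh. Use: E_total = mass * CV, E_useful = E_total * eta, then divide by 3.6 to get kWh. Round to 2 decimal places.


Total energy = mass * CV = 3088 * 13.8 = 42614.4 MJ
Useful energy = total * eta = 42614.4 * 0.33 = 14062.75 MJ
Convert to kWh: 14062.75 / 3.6
Useful energy = 3906.32 kWh

3906.32


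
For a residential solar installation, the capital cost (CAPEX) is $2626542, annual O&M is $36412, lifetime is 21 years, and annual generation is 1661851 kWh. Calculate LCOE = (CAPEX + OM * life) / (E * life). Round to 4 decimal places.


Total cost = CAPEX + OM * lifetime = 2626542 + 36412 * 21 = 2626542 + 764652 = 3391194
Total generation = annual * lifetime = 1661851 * 21 = 34898871 kWh
LCOE = 3391194 / 34898871
LCOE = 0.0972 $/kWh

0.0972


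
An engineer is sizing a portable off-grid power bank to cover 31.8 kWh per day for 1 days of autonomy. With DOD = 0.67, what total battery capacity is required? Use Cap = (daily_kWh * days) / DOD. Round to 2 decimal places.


Total energy needed = daily * days = 31.8 * 1 = 31.8 kWh
Account for depth of discharge:
  Cap = total_energy / DOD = 31.8 / 0.67
  Cap = 47.46 kWh

47.46


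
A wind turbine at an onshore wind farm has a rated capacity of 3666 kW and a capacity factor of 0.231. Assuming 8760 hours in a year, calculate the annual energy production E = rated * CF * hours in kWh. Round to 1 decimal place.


Annual energy = rated_kW * capacity_factor * hours_per_year
Given: P_rated = 3666 kW, CF = 0.231, hours = 8760
E = 3666 * 0.231 * 8760
E = 7418371.0 kWh

7418371.0


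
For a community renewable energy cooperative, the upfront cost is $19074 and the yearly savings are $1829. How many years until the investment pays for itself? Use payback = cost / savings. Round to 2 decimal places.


Simple payback period = initial cost / annual savings
Payback = 19074 / 1829
Payback = 10.43 years

10.43


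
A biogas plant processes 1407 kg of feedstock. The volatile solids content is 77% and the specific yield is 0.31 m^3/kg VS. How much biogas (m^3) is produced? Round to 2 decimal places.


Compute volatile solids:
  VS = mass * VS_fraction = 1407 * 0.77 = 1083.39 kg
Calculate biogas volume:
  Biogas = VS * specific_yield = 1083.39 * 0.31
  Biogas = 335.85 m^3

335.85


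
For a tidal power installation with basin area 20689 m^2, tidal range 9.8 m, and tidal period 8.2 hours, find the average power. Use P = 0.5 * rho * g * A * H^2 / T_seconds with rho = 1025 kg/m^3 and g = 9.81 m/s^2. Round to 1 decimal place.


Convert period to seconds: T = 8.2 * 3600 = 29520.0 s
H^2 = 9.8^2 = 96.04
P = 0.5 * rho * g * A * H^2 / T
P = 0.5 * 1025 * 9.81 * 20689 * 96.04 / 29520.0
P = 338406.1 W

338406.1


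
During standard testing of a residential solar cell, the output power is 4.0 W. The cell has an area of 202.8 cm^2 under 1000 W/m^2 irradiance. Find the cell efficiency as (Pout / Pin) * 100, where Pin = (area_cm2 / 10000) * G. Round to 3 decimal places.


First compute the input power:
  Pin = area_cm2 / 10000 * G = 202.8 / 10000 * 1000 = 20.28 W
Then compute efficiency:
  Efficiency = (Pout / Pin) * 100 = (4.0 / 20.28) * 100
  Efficiency = 19.724%

19.724


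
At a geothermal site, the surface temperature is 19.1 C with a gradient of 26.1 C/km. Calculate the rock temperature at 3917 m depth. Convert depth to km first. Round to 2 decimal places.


Convert depth to km: 3917 / 1000 = 3.917 km
Temperature increase = gradient * depth_km = 26.1 * 3.917 = 102.23 C
Temperature at depth = T_surface + delta_T = 19.1 + 102.23
T = 121.33 C

121.33


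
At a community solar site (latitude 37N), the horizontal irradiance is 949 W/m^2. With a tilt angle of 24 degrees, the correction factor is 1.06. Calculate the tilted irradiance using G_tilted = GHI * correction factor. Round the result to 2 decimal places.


Identify the given values:
  GHI = 949 W/m^2, tilt correction factor = 1.06
Apply the formula G_tilted = GHI * factor:
  G_tilted = 949 * 1.06
  G_tilted = 1005.94 W/m^2

1005.94


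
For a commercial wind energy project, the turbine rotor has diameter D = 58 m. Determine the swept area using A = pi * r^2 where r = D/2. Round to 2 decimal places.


Compute the rotor radius:
  r = D / 2 = 58 / 2 = 29.0 m
Calculate swept area:
  A = pi * r^2 = pi * 29.0^2
  A = 2642.08 m^2

2642.08


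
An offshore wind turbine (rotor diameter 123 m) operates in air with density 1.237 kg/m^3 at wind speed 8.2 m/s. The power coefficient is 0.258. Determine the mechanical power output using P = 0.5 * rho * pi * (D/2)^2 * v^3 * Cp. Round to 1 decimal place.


Step 1 -- Compute swept area:
  A = pi * (D/2)^2 = pi * (123/2)^2 = 11882.29 m^2
Step 2 -- Apply wind power equation:
  P = 0.5 * rho * A * v^3 * Cp
  v^3 = 8.2^3 = 551.368
  P = 0.5 * 1.237 * 11882.29 * 551.368 * 0.258
  P = 1045444.7 W

1045444.7


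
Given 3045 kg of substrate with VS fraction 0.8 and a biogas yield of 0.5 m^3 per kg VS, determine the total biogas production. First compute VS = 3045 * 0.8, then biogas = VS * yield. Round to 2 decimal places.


Compute volatile solids:
  VS = mass * VS_fraction = 3045 * 0.8 = 2436.0 kg
Calculate biogas volume:
  Biogas = VS * specific_yield = 2436.0 * 0.5
  Biogas = 1218.00 m^3

1218.00


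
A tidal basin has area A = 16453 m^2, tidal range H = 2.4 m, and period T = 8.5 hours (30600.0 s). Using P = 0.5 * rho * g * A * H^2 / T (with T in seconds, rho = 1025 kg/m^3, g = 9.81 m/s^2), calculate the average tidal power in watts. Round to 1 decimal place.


Convert period to seconds: T = 8.5 * 3600 = 30600.0 s
H^2 = 2.4^2 = 5.76
P = 0.5 * rho * g * A * H^2 / T
P = 0.5 * 1025 * 9.81 * 16453 * 5.76 / 30600.0
P = 15570.7 W

15570.7


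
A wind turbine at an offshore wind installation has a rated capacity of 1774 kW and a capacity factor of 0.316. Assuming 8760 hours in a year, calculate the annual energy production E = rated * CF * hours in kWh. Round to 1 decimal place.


Annual energy = rated_kW * capacity_factor * hours_per_year
Given: P_rated = 1774 kW, CF = 0.316, hours = 8760
E = 1774 * 0.316 * 8760
E = 4910715.8 kWh

4910715.8


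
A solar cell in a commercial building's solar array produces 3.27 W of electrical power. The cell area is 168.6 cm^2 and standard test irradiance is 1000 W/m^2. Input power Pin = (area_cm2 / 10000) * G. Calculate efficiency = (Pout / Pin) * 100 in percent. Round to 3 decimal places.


First compute the input power:
  Pin = area_cm2 / 10000 * G = 168.6 / 10000 * 1000 = 16.86 W
Then compute efficiency:
  Efficiency = (Pout / Pin) * 100 = (3.27 / 16.86) * 100
  Efficiency = 19.395%

19.395


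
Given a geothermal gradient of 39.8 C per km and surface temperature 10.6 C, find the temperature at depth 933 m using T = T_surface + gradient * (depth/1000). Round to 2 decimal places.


Convert depth to km: 933 / 1000 = 0.933 km
Temperature increase = gradient * depth_km = 39.8 * 0.933 = 37.13 C
Temperature at depth = T_surface + delta_T = 10.6 + 37.13
T = 47.73 C

47.73


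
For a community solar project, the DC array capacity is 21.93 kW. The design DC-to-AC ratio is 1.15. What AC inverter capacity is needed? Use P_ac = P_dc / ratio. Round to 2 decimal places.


The inverter AC capacity is determined by the DC/AC ratio.
Given: P_dc = 21.93 kW, DC/AC ratio = 1.15
P_ac = P_dc / ratio = 21.93 / 1.15
P_ac = 19.07 kW

19.07


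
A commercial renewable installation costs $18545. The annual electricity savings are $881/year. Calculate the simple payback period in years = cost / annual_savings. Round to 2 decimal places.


Simple payback period = initial cost / annual savings
Payback = 18545 / 881
Payback = 21.05 years

21.05


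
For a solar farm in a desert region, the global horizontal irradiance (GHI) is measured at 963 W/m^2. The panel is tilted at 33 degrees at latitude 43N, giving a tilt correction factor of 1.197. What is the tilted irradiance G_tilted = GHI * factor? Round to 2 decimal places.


Identify the given values:
  GHI = 963 W/m^2, tilt correction factor = 1.197
Apply the formula G_tilted = GHI * factor:
  G_tilted = 963 * 1.197
  G_tilted = 1152.71 W/m^2

1152.71


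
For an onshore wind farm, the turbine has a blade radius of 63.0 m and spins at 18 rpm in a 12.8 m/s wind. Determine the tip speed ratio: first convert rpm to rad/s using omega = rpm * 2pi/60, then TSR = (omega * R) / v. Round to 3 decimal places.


Convert rotational speed to rad/s:
  omega = 18 * 2 * pi / 60 = 1.885 rad/s
Compute tip speed:
  v_tip = omega * R = 1.885 * 63.0 = 118.752 m/s
Tip speed ratio:
  TSR = v_tip / v_wind = 118.752 / 12.8 = 9.278

9.278


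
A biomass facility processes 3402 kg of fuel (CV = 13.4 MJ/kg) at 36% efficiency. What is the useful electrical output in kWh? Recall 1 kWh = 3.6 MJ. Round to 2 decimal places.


Total energy = mass * CV = 3402 * 13.4 = 45586.8 MJ
Useful energy = total * eta = 45586.8 * 0.36 = 16411.25 MJ
Convert to kWh: 16411.25 / 3.6
Useful energy = 4558.68 kWh

4558.68


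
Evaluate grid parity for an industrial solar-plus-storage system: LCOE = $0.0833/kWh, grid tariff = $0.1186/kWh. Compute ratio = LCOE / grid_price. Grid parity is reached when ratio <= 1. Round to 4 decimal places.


Compare LCOE to grid price:
  LCOE = $0.0833/kWh, Grid price = $0.1186/kWh
  Ratio = LCOE / grid_price = 0.0833 / 0.1186 = 0.7024
  Grid parity achieved (ratio <= 1)? yes

0.7024


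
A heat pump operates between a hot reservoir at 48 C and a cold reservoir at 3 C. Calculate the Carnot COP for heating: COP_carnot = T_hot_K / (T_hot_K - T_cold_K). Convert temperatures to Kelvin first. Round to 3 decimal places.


Convert to Kelvin:
  T_hot = 48 + 273.15 = 321.15 K
  T_cold = 3 + 273.15 = 276.15 K
Apply Carnot COP formula:
  COP = T_hot_K / (T_hot_K - T_cold_K) = 321.15 / 45.0
  COP = 7.137

7.137


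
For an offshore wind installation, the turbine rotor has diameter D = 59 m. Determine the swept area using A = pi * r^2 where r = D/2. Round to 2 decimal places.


Compute the rotor radius:
  r = D / 2 = 59 / 2 = 29.5 m
Calculate swept area:
  A = pi * r^2 = pi * 29.5^2
  A = 2733.97 m^2

2733.97


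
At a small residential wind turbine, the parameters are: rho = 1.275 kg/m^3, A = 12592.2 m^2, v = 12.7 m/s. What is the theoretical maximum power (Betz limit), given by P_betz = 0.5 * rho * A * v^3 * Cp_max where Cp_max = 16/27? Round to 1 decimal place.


The Betz coefficient Cp_max = 16/27 = 0.5926
v^3 = 12.7^3 = 2048.383
P_betz = 0.5 * rho * A * v^3 * Cp_max
P_betz = 0.5 * 1.275 * 12592.2 * 2048.383 * 0.5926
P_betz = 9744267.2 W

9744267.2


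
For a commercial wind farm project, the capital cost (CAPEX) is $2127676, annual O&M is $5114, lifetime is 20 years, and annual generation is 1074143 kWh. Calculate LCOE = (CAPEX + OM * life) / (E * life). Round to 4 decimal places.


Total cost = CAPEX + OM * lifetime = 2127676 + 5114 * 20 = 2127676 + 102280 = 2229956
Total generation = annual * lifetime = 1074143 * 20 = 21482860 kWh
LCOE = 2229956 / 21482860
LCOE = 0.1038 $/kWh

0.1038


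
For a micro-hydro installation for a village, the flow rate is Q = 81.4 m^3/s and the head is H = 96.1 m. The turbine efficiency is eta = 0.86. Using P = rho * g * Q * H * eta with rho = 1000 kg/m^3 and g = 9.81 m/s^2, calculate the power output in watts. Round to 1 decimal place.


Apply the hydropower formula P = rho * g * Q * H * eta
rho * g = 1000 * 9.81 = 9810.0
P = 9810.0 * 81.4 * 96.1 * 0.86
P = 65995641.0 W

65995641.0


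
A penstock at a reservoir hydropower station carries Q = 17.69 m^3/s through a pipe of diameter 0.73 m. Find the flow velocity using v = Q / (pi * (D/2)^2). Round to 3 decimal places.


Compute pipe cross-sectional area:
  A = pi * (D/2)^2 = pi * (0.73/2)^2 = 0.4185 m^2
Calculate velocity:
  v = Q / A = 17.69 / 0.4185
  v = 42.266 m/s

42.266


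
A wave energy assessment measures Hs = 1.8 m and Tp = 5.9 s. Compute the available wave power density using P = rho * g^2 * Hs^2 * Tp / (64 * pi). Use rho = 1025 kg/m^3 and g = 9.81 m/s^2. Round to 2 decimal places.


Apply wave power formula:
  g^2 = 9.81^2 = 96.2361
  Hs^2 = 1.8^2 = 3.24
  Numerator = rho * g^2 * Hs^2 * Tp = 1025 * 96.2361 * 3.24 * 5.9 = 1885640.52
  Denominator = 64 * pi = 201.0619
  P = 1885640.52 / 201.0619 = 9378.41 W/m

9378.41


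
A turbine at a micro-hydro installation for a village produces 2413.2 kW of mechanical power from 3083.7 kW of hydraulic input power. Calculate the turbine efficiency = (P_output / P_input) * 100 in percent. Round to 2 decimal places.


Turbine efficiency = (output power / input power) * 100
eta = (2413.2 / 3083.7) * 100
eta = 78.26%

78.26


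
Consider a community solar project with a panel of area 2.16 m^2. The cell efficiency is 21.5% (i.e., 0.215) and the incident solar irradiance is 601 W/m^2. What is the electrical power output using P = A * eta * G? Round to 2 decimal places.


Use the solar power formula P = A * eta * G.
Given: A = 2.16 m^2, eta = 0.215, G = 601 W/m^2
P = 2.16 * 0.215 * 601
P = 279.10 W

279.10


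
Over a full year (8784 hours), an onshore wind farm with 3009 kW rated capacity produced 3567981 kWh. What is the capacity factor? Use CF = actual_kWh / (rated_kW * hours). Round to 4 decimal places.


Capacity factor = actual output / maximum possible output
Maximum possible = rated * hours = 3009 * 8784 = 26431056 kWh
CF = 3567981 / 26431056
CF = 0.1350

0.1350


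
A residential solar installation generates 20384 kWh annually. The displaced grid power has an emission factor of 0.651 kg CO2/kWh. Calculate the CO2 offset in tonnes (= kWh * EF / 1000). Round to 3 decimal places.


CO2 offset in kg = generation * emission_factor
CO2 offset = 20384 * 0.651 = 13269.98 kg
Convert to tonnes:
  CO2 offset = 13269.98 / 1000 = 13.270 tonnes

13.270


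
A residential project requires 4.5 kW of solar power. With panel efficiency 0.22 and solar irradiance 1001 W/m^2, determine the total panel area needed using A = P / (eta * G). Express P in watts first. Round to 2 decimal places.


Convert target power to watts: P = 4.5 * 1000 = 4500.0 W
Compute denominator: eta * G = 0.22 * 1001 = 220.22
Required area A = P / (eta * G) = 4500.0 / 220.22
A = 20.43 m^2

20.43


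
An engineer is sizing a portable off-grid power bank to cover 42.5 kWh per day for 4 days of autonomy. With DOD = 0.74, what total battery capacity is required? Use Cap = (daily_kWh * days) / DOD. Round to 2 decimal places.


Total energy needed = daily * days = 42.5 * 4 = 170.0 kWh
Account for depth of discharge:
  Cap = total_energy / DOD = 170.0 / 0.74
  Cap = 229.73 kWh

229.73


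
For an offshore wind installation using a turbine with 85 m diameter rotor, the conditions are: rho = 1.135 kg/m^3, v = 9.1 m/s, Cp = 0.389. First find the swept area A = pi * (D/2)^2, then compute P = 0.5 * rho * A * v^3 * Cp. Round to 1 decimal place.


Step 1 -- Compute swept area:
  A = pi * (D/2)^2 = pi * (85/2)^2 = 5674.5 m^2
Step 2 -- Apply wind power equation:
  P = 0.5 * rho * A * v^3 * Cp
  v^3 = 9.1^3 = 753.571
  P = 0.5 * 1.135 * 5674.5 * 753.571 * 0.389
  P = 943990.0 W

943990.0


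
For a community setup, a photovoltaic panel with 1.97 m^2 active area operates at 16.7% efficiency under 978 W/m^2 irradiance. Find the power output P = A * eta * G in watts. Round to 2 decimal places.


Use the solar power formula P = A * eta * G.
Given: A = 1.97 m^2, eta = 0.167, G = 978 W/m^2
P = 1.97 * 0.167 * 978
P = 321.75 W

321.75


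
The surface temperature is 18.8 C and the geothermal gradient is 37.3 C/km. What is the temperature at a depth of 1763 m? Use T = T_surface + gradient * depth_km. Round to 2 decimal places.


Convert depth to km: 1763 / 1000 = 1.763 km
Temperature increase = gradient * depth_km = 37.3 * 1.763 = 65.76 C
Temperature at depth = T_surface + delta_T = 18.8 + 65.76
T = 84.56 C

84.56


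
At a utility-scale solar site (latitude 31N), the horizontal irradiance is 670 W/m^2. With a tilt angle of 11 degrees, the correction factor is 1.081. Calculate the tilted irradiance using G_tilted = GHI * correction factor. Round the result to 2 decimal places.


Identify the given values:
  GHI = 670 W/m^2, tilt correction factor = 1.081
Apply the formula G_tilted = GHI * factor:
  G_tilted = 670 * 1.081
  G_tilted = 724.27 W/m^2

724.27


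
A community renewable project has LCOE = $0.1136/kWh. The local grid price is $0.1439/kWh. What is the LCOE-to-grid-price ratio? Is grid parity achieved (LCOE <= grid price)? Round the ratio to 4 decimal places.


Compare LCOE to grid price:
  LCOE = $0.1136/kWh, Grid price = $0.1439/kWh
  Ratio = LCOE / grid_price = 0.1136 / 0.1439 = 0.7894
  Grid parity achieved (ratio <= 1)? yes

0.7894


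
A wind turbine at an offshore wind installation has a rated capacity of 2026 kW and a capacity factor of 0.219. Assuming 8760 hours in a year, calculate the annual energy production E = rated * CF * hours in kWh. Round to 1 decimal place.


Annual energy = rated_kW * capacity_factor * hours_per_year
Given: P_rated = 2026 kW, CF = 0.219, hours = 8760
E = 2026 * 0.219 * 8760
E = 3886759.4 kWh

3886759.4


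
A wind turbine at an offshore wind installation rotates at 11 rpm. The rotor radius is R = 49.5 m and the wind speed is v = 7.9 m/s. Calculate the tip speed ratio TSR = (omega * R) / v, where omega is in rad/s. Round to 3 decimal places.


Convert rotational speed to rad/s:
  omega = 11 * 2 * pi / 60 = 1.1519 rad/s
Compute tip speed:
  v_tip = omega * R = 1.1519 * 49.5 = 57.02 m/s
Tip speed ratio:
  TSR = v_tip / v_wind = 57.02 / 7.9 = 7.218

7.218


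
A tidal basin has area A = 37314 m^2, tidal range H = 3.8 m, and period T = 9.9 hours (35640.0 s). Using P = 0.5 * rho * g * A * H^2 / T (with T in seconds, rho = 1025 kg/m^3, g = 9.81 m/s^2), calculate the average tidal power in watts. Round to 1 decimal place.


Convert period to seconds: T = 9.9 * 3600 = 35640.0 s
H^2 = 3.8^2 = 14.44
P = 0.5 * rho * g * A * H^2 / T
P = 0.5 * 1025 * 9.81 * 37314 * 14.44 / 35640.0
P = 76008.9 W

76008.9


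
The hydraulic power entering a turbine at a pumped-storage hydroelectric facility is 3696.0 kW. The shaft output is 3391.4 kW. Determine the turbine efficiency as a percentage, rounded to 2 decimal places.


Turbine efficiency = (output power / input power) * 100
eta = (3391.4 / 3696.0) * 100
eta = 91.76%

91.76


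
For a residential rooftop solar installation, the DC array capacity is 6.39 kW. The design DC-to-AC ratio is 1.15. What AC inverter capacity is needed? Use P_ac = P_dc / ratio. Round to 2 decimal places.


The inverter AC capacity is determined by the DC/AC ratio.
Given: P_dc = 6.39 kW, DC/AC ratio = 1.15
P_ac = P_dc / ratio = 6.39 / 1.15
P_ac = 5.56 kW

5.56


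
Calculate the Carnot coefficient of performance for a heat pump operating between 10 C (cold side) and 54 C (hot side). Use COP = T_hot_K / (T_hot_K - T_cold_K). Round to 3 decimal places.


Convert to Kelvin:
  T_hot = 54 + 273.15 = 327.15 K
  T_cold = 10 + 273.15 = 283.15 K
Apply Carnot COP formula:
  COP = T_hot_K / (T_hot_K - T_cold_K) = 327.15 / 44.0
  COP = 7.435

7.435


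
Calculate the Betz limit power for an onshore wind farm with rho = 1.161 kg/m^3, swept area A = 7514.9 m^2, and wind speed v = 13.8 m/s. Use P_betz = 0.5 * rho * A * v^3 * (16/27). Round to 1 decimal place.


The Betz coefficient Cp_max = 16/27 = 0.5926
v^3 = 13.8^3 = 2628.072
P_betz = 0.5 * rho * A * v^3 * Cp_max
P_betz = 0.5 * 1.161 * 7514.9 * 2628.072 * 0.5926
P_betz = 6793896.2 W

6793896.2


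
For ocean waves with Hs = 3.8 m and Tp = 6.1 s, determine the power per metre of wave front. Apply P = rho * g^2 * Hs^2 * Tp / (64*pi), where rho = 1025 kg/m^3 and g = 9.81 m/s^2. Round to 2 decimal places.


Apply wave power formula:
  g^2 = 9.81^2 = 96.2361
  Hs^2 = 3.8^2 = 14.44
  Numerator = rho * g^2 * Hs^2 * Tp = 1025 * 96.2361 * 14.44 * 6.1 = 8688782.15
  Denominator = 64 * pi = 201.0619
  P = 8688782.15 / 201.0619 = 43214.46 W/m

43214.46


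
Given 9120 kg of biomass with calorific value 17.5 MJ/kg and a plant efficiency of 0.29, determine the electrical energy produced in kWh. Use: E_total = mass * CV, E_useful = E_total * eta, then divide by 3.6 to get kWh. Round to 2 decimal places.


Total energy = mass * CV = 9120 * 17.5 = 159600.0 MJ
Useful energy = total * eta = 159600.0 * 0.29 = 46284.0 MJ
Convert to kWh: 46284.0 / 3.6
Useful energy = 12856.67 kWh

12856.67


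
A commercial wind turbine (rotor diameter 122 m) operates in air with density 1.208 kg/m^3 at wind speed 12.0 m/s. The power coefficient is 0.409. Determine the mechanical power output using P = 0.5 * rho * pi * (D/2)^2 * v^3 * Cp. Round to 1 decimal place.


Step 1 -- Compute swept area:
  A = pi * (D/2)^2 = pi * (122/2)^2 = 11689.87 m^2
Step 2 -- Apply wind power equation:
  P = 0.5 * rho * A * v^3 * Cp
  v^3 = 12.0^3 = 1728.0
  P = 0.5 * 1.208 * 11689.87 * 1728.0 * 0.409
  P = 4990149.2 W

4990149.2


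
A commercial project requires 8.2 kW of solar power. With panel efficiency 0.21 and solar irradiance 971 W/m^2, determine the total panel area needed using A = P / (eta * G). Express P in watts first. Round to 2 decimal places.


Convert target power to watts: P = 8.2 * 1000 = 8200.0 W
Compute denominator: eta * G = 0.21 * 971 = 203.91
Required area A = P / (eta * G) = 8200.0 / 203.91
A = 40.21 m^2

40.21


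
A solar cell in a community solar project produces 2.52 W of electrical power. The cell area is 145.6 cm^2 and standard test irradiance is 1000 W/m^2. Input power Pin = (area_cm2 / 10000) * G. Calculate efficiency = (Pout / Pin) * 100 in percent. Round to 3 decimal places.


First compute the input power:
  Pin = area_cm2 / 10000 * G = 145.6 / 10000 * 1000 = 14.56 W
Then compute efficiency:
  Efficiency = (Pout / Pin) * 100 = (2.52 / 14.56) * 100
  Efficiency = 17.308%

17.308


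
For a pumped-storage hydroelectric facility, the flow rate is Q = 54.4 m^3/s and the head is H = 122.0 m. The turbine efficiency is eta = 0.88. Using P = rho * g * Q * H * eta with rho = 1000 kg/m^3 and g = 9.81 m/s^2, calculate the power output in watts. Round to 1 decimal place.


Apply the hydropower formula P = rho * g * Q * H * eta
rho * g = 1000 * 9.81 = 9810.0
P = 9810.0 * 54.4 * 122.0 * 0.88
P = 57294167.0 W

57294167.0
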